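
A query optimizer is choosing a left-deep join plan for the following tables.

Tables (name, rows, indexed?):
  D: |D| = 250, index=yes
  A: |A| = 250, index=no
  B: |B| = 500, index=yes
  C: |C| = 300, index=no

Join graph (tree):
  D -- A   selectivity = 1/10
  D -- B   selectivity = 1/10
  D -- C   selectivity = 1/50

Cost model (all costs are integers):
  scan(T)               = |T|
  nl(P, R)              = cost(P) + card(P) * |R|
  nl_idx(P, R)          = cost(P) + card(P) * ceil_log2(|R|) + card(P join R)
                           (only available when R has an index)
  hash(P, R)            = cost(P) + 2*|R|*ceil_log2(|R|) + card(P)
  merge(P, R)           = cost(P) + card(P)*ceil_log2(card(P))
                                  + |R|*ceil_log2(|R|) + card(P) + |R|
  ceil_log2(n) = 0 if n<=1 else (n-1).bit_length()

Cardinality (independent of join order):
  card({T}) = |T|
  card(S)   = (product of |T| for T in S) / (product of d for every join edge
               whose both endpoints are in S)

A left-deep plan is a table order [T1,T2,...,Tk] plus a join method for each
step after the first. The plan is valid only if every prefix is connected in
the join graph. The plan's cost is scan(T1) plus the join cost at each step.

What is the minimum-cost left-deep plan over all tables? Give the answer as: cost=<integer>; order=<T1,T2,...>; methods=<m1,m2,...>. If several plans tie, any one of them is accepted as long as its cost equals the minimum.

Selinger DP (subsets sized 1..n):
  {D}: scan cost=250, card=250
  {A}: scan cost=250, card=250
  {B}: scan cost=500, card=500
  {C}: scan cost=300, card=300
  {AD}: card=6250; try (D,hash)→4500, (A,hash)→4500, (D,merge)→4750, (A,merge)→4750, (D,nl_idx)→8500, (D,nl)→62750 …(+1); best=4500 via (D,hash)
  {BD}: card=12500; try (D,hash)→5000, (B,merge)→7500, (D,merge)→7750, (B,hash)→9500, (B,nl_idx)→15000, (D,nl_idx)→17000 …(+2); best=5000 via (D,hash)
  {CD}: card=1500; try (D,nl_idx)→4200, (D,hash)→4600, (C,merge)→5500, (D,merge)→5550, (C,hash)→5900, (C,nl)→75250 …(+1); best=4200 via (D,nl_idx)
  {ABD}: card=312500; try (B,hash)→19750, (A,hash)→21500, (B,merge)→97000, (A,merge)→194750, (B,nl_idx)→373250, (B,nl)→3129500 …(+1); best=19750 via (B,hash)
  {ACD}: card=37500; try (A,hash)→9700, (C,hash)→16150, (A,merge)→24450, (C,merge)→95000, (A,nl)→379200, (C,nl)→1879500; best=9700 via (A,hash)
  {BCD}: card=75000; try (B,hash)→14700, (C,hash)→22900, (B,merge)→27200, (B,nl_idx)→92700, (C,merge)→195500, (B,nl)→754200 …(+1); best=14700 via (B,hash)
  {ABCD}: card=1875000; try (B,hash)→56200, (A,hash)→93700, (C,hash)→337650, (B,merge)→652200, (A,merge)→1366950, (B,nl_idx)→2222200 …(+4); best=56200 via (B,hash)

cost=56200; order=C,D,A,B; methods=nl_idx,hash,hash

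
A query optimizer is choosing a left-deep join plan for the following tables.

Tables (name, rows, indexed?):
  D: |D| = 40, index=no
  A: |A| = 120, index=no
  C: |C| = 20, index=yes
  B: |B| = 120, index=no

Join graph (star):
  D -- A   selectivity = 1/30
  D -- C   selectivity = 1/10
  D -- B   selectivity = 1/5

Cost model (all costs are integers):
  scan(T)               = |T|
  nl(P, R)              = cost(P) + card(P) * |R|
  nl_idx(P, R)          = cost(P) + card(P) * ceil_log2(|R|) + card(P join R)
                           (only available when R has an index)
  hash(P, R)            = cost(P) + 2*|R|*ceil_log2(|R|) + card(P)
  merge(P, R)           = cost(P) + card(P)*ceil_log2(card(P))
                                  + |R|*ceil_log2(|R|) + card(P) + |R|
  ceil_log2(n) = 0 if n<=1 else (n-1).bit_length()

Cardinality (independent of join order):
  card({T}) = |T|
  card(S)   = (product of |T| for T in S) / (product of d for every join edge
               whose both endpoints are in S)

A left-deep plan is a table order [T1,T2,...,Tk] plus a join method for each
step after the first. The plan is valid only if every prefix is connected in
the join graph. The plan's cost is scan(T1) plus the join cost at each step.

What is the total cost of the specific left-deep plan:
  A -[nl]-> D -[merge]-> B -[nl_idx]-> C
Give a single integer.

34200

step 1: scan A: cost=120, card=120
step 2: join D via nl
    card(P join D) = 120*40/(30) = 160
    cost = 120 + 120*40 = 4920
step 3: join B via merge
    card(P join B) = 160*120/(5) = 3840
    cost = 4920 + 160*8 + 120*7 + 160 + 120 = 7320
step 4: join C via nl_idx
    card(P join C) = 3840*20/(10) = 7680
    cost = 7320 + 3840*5 + 7680 = 34200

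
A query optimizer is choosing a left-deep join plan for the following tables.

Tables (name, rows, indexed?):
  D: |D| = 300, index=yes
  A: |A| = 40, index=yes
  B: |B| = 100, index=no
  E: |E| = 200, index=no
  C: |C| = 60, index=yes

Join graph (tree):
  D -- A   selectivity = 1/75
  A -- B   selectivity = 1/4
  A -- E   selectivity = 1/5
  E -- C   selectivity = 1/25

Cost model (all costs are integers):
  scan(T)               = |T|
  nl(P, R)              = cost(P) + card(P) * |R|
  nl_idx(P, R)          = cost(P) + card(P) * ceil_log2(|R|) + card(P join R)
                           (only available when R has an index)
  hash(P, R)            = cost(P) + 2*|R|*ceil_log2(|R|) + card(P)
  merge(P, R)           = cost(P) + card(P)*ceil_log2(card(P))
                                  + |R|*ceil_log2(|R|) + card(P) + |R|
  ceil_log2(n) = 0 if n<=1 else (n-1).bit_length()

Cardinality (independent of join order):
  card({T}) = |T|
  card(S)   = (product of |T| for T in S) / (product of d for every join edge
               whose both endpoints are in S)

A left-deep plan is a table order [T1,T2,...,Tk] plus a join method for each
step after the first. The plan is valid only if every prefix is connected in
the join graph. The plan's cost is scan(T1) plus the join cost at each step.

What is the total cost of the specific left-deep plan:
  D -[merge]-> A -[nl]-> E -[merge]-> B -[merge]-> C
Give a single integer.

step 1: scan D: cost=300, card=300
step 2: join A via merge
    card(P join A) = 300*40/(75) = 160
    cost = 300 + 300*9 + 40*6 + 300 + 40 = 3580
step 3: join E via nl
    card(P join E) = 160*200/(5) = 6400
    cost = 3580 + 160*200 = 35580
step 4: join B via merge
    card(P join B) = 6400*100/(4) = 160000
    cost = 35580 + 6400*13 + 100*7 + 6400 + 100 = 125980
step 5: join C via merge
    card(P join C) = 160000*60/(25) = 384000
    cost = 125980 + 160000*18 + 60*6 + 160000 + 60 = 3166400

3166400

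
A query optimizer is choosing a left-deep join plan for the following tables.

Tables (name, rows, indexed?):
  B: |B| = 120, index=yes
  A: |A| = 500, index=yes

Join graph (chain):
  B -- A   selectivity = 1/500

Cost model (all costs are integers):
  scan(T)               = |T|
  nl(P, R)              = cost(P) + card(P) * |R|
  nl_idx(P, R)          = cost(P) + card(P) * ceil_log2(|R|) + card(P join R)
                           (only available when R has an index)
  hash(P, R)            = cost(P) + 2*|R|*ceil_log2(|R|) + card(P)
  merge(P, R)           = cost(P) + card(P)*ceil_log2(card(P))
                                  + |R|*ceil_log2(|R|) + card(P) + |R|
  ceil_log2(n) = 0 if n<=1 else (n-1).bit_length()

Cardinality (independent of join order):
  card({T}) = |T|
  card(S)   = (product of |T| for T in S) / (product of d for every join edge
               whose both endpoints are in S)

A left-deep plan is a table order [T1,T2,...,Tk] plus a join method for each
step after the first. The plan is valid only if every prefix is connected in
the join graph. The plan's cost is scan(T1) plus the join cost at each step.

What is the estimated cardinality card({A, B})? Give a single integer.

120

Tables in S: A(500), B(120)
Edges inside S: B-A(d=500)
numerator = 500 * 120 = 60000
denominator = 500 = 500
card(S) = 60000 / 500 = 120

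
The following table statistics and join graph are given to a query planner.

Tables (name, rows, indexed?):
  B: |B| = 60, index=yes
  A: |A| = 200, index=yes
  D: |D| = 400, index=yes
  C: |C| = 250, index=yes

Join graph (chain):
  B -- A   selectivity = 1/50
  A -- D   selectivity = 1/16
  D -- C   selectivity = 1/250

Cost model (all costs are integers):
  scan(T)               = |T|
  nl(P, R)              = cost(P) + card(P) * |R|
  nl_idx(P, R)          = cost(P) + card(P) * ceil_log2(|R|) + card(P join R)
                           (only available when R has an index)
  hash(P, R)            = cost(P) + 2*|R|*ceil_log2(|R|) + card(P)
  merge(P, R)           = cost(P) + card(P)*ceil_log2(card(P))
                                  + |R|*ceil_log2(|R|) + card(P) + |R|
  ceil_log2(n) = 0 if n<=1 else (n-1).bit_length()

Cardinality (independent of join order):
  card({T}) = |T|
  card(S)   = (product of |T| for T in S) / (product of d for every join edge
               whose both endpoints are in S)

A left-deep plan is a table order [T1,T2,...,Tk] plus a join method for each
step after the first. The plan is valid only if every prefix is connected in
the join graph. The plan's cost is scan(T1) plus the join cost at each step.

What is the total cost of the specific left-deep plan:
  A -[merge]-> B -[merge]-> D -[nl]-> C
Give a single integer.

1508580

step 1: scan A: cost=200, card=200
step 2: join B via merge
    card(P join B) = 200*60/(50) = 240
    cost = 200 + 200*8 + 60*6 + 200 + 60 = 2420
step 3: join D via merge
    card(P join D) = 240*400/(16) = 6000
    cost = 2420 + 240*8 + 400*9 + 240 + 400 = 8580
step 4: join C via nl
    card(P join C) = 6000*250/(250) = 6000
    cost = 8580 + 6000*250 = 1508580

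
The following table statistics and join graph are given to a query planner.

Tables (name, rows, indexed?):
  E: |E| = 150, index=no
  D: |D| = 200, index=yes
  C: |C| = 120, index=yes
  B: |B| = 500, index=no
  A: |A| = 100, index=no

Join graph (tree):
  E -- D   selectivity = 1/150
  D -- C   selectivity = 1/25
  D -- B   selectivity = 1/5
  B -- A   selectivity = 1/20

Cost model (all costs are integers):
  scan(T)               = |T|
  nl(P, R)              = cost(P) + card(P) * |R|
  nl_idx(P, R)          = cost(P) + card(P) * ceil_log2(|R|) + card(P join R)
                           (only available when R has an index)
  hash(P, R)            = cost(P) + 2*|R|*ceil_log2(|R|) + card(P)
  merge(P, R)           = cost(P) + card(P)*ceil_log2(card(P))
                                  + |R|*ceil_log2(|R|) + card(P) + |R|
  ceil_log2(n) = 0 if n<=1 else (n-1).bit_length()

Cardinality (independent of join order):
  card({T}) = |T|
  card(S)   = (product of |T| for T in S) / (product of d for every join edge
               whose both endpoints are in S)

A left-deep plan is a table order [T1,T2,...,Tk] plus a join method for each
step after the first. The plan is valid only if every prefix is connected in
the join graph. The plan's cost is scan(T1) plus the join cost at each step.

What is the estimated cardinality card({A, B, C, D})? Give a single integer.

480000

Tables in S: A(100), B(500), C(120), D(200)
Edges inside S: D-C(d=25), D-B(d=5), B-A(d=20)
numerator = 100 * 500 * 120 * 200 = 1200000000
denominator = 25 * 5 * 20 = 2500
card(S) = 1200000000 / 2500 = 480000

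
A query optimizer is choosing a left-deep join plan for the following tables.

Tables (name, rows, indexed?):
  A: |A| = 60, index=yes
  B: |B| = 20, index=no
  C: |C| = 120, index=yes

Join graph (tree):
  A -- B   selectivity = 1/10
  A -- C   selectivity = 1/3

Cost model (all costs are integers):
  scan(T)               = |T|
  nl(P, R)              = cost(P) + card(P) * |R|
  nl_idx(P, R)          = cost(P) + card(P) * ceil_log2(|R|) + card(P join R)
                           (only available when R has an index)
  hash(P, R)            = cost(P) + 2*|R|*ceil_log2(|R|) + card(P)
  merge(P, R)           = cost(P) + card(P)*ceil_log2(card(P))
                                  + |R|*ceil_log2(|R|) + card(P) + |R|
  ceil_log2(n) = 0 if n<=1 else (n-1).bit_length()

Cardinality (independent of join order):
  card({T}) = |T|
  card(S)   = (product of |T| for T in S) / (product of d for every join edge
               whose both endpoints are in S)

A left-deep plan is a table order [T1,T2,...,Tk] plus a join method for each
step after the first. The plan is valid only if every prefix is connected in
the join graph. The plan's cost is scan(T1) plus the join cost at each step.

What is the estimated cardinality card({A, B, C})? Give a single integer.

4800

Tables in S: A(60), B(20), C(120)
Edges inside S: A-B(d=10), A-C(d=3)
numerator = 60 * 20 * 120 = 144000
denominator = 10 * 3 = 30
card(S) = 144000 / 30 = 4800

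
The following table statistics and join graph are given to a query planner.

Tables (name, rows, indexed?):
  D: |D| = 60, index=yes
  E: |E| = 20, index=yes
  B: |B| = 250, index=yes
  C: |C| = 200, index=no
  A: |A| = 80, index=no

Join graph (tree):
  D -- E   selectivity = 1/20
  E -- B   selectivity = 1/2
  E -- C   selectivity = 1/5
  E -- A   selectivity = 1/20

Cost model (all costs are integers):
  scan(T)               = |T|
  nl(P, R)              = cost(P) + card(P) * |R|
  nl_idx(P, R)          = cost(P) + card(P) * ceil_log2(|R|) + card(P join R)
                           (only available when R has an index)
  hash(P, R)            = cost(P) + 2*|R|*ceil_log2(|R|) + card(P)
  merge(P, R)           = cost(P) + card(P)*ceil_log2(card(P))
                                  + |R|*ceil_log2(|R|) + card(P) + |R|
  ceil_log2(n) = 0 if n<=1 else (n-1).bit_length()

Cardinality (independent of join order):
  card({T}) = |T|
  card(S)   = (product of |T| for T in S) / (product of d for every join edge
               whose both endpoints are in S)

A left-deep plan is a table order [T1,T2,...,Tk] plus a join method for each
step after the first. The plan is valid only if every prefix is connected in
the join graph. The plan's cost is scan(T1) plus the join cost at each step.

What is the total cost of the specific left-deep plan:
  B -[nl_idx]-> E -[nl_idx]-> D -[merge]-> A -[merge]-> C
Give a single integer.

613940

step 1: scan B: cost=250, card=250
step 2: join E via nl_idx
    card(P join E) = 250*20/(2) = 2500
    cost = 250 + 250*5 + 2500 = 4000
step 3: join D via nl_idx
    card(P join D) = 2500*60/(20) = 7500
    cost = 4000 + 2500*6 + 7500 = 26500
step 4: join A via merge
    card(P join A) = 7500*80/(20) = 30000
    cost = 26500 + 7500*13 + 80*7 + 7500 + 80 = 132140
step 5: join C via merge
    card(P join C) = 30000*200/(5) = 1200000
    cost = 132140 + 30000*15 + 200*8 + 30000 + 200 = 613940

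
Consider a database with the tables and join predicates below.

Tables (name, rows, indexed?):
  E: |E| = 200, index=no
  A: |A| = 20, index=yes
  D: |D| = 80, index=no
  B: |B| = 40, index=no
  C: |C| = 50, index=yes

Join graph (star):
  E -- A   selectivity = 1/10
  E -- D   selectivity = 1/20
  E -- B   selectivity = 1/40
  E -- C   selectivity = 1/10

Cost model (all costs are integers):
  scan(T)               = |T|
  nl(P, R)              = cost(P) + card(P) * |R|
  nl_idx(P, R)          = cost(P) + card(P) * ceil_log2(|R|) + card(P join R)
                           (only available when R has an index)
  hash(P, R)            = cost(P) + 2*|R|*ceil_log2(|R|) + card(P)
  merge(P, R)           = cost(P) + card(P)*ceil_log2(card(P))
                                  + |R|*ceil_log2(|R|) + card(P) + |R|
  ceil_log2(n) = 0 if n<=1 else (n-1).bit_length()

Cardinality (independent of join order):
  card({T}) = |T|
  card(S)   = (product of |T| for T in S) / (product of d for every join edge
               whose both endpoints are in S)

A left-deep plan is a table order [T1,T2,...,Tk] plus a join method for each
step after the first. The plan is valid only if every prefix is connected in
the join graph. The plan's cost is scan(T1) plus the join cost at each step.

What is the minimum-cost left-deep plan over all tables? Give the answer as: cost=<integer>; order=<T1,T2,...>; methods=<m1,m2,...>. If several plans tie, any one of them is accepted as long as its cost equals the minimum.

Selinger DP (subsets sized 1..n):
  {E}: scan cost=200, card=200
  {A}: scan cost=20, card=20
  {D}: scan cost=80, card=80
  {B}: scan cost=40, card=40
  {C}: scan cost=50, card=50
  {AE}: card=400; try (A,hash)→600, (A,nl_idx)→1600, (E,merge)→1940, (A,merge)→2120, (E,hash)→3240, (E,nl)→4020 …(+1); best=600 via (A,hash)
  {DE}: card=800; try (D,hash)→1520, (E,merge)→2520, (D,merge)→2640, (E,hash)→3360, (E,nl)→16080, (D,nl)→16200; best=1520 via (D,hash)
  {BE}: card=200; try (B,hash)→880, (E,merge)→2120, (B,merge)→2280, (E,hash)→3280, (E,nl)→8040, (B,nl)→8200; best=880 via (B,hash)
  {CE}: card=1000; try (C,hash)→1000, (E,merge)→2200, (C,merge)→2350, (C,nl_idx)→2400, (E,hash)→3300, (E,nl)→10050 …(+1); best=1000 via (C,hash)
  {ADE}: card=1600; try (D,hash)→2120, (A,hash)→2520, (D,merge)→5240, (A,nl_idx)→7120, (A,merge)→10440, (A,nl)→17520 …(+1); best=2120 via (D,hash)
  {ABE}: card=400; try (A,hash)→1280, (B,hash)→1480, (A,nl_idx)→2280, (A,merge)→2800, (B,merge)→4880, (A,nl)→4880 …(+1); best=1280 via (A,hash)
  {ACE}: card=2000; try (C,hash)→1600, (A,hash)→2200, (C,merge)→4950, (C,nl_idx)→5000, (A,nl_idx)→8000, (A,merge)→12120 …(+2); best=1600 via (C,hash)
  {BDE}: card=800; try (D,hash)→2200, (B,hash)→2800, (D,merge)→3320, (B,merge)→10600, (D,nl)→16880, (B,nl)→33520; best=2200 via (D,hash)
  {CDE}: card=4000; try (C,hash)→2920, (D,hash)→3120, (C,nl_idx)→10320, (C,merge)→10670, (D,merge)→12640, (C,nl)→41520 …(+1); best=2920 via (C,hash)
  {BCE}: card=1000; try (C,hash)→1680, (B,hash)→2480, (C,merge)→3030, (C,nl_idx)→3080, (C,nl)→10880, (B,merge)→12280 …(+1); best=1680 via (C,hash)
  {ABDE}: card=1600; try (D,hash)→2800, (A,hash)→3200, (B,hash)→4200, (D,merge)→5920, (A,nl_idx)→7800, (A,merge)→11120 …(+4); best=2800 via (D,hash)
  {ACDE}: card=8000; try (C,hash)→4320, (D,hash)→4720, (A,hash)→7120, (C,nl_idx)→19720, (C,merge)→21670, (D,merge)→26240 …(+5); best=4320 via (C,hash)
  {ABCE}: card=2000; try (C,hash)→2280, (A,hash)→2880, (B,hash)→4080, (C,merge)→5630, (C,nl_idx)→5680, (A,nl_idx)→8680 …(+5); best=2280 via (C,hash)
  {BCDE}: card=4000; try (C,hash)→3600, (D,hash)→3800, (B,hash)→7400, (C,nl_idx)→11000, (C,merge)→11350, (D,merge)→13320 …(+4); best=3600 via (C,hash)
  {ABCDE}: card=8000; try (C,hash)→5000, (D,hash)→5400, (A,hash)→7800, (B,hash)→12800, (C,nl_idx)→20400, (C,merge)→22350 …(+8); best=5000 via (C,hash)

cost=5000; order=E,B,A,D,C; methods=hash,hash,hash,hash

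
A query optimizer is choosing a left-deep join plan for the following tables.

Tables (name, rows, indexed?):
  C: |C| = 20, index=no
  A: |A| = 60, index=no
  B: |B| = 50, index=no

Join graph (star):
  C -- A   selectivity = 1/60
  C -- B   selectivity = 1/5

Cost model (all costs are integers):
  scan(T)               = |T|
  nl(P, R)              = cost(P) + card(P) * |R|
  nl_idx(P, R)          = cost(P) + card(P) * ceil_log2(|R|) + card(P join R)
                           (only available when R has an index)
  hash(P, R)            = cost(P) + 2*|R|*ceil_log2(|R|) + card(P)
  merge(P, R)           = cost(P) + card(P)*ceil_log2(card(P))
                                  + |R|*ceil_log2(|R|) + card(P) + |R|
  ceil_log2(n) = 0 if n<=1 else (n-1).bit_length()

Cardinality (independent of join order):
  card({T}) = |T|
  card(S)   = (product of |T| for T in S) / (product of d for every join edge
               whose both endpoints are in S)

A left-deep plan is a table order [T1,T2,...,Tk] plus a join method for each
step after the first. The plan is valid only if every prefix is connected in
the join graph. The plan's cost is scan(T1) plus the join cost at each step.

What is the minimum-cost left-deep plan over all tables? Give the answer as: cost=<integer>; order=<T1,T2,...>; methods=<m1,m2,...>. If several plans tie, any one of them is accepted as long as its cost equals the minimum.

cost=790; order=A,C,B; methods=hash,merge

Selinger DP (subsets sized 1..n):
  {C}: scan cost=20, card=20
  {A}: scan cost=60, card=60
  {B}: scan cost=50, card=50
  {AC}: card=20; try (C,hash)→320, (A,merge)→560, (C,merge)→600, (A,hash)→760, (A,nl)→1220, (C,nl)→1260; best=320 via (C,hash)
  {BC}: card=200; try (C,hash)→300, (B,merge)→490, (C,merge)→520, (B,hash)→640, (B,nl)→1020, (C,nl)→1050; best=300 via (C,hash)
  {ABC}: card=200; try (B,merge)→790, (B,hash)→940, (A,hash)→1220, (B,nl)→1320, (A,merge)→2520, (A,nl)→12300; best=790 via (B,merge)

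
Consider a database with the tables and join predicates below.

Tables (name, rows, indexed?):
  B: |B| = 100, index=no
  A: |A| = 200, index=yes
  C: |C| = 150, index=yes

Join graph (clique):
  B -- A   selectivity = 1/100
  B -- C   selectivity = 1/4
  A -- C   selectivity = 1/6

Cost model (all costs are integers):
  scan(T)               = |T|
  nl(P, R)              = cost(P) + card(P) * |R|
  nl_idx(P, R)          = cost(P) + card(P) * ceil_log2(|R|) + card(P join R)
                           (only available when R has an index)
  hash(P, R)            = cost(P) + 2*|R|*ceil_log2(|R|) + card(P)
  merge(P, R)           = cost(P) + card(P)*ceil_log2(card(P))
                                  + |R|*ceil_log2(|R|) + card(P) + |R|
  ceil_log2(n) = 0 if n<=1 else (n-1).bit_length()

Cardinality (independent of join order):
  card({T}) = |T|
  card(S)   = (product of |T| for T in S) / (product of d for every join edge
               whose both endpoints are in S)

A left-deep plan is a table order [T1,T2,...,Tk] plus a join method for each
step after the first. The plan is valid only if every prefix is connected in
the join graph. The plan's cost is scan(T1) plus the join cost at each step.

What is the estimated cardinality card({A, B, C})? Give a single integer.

Tables in S: A(200), B(100), C(150)
Edges inside S: B-A(d=100), B-C(d=4), A-C(d=6)
numerator = 200 * 100 * 150 = 3000000
denominator = 100 * 4 * 6 = 2400
card(S) = 3000000 / 2400 = 1250

1250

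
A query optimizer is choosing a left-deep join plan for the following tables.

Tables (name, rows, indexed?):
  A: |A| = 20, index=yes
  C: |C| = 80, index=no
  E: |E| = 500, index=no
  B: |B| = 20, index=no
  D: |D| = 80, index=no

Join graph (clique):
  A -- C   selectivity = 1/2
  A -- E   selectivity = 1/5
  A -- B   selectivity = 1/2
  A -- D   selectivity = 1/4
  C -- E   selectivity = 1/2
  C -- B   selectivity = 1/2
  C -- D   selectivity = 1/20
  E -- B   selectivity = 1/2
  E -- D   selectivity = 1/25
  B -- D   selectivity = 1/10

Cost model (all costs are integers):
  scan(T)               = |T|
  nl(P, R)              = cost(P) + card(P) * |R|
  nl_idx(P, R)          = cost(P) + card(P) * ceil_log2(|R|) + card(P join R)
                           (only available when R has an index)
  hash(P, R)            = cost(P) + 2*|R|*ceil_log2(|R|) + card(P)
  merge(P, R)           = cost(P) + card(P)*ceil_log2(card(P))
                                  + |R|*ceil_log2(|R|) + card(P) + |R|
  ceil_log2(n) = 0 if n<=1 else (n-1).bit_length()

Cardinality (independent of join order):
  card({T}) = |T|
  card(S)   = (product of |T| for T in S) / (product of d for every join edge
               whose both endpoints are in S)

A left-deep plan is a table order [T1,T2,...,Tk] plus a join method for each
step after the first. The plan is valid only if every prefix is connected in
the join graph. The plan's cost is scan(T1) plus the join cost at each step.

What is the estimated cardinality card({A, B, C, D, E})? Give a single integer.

Tables in S: A(20), B(20), C(80), D(80), E(500)
Edges inside S: A-C(d=2), A-E(d=5), A-B(d=2), A-D(d=4), C-E(d=2), C-B(d=2), C-D(d=20), E-B(d=2), E-D(d=25), B-D(d=10)
numerator = 20 * 20 * 80 * 80 * 500 = 1280000000
denominator = 2 * 5 * 2 * 4 * 2 * 2 * 20 * 2 * 25 * 10 = 3200000
card(S) = 1280000000 / 3200000 = 400

400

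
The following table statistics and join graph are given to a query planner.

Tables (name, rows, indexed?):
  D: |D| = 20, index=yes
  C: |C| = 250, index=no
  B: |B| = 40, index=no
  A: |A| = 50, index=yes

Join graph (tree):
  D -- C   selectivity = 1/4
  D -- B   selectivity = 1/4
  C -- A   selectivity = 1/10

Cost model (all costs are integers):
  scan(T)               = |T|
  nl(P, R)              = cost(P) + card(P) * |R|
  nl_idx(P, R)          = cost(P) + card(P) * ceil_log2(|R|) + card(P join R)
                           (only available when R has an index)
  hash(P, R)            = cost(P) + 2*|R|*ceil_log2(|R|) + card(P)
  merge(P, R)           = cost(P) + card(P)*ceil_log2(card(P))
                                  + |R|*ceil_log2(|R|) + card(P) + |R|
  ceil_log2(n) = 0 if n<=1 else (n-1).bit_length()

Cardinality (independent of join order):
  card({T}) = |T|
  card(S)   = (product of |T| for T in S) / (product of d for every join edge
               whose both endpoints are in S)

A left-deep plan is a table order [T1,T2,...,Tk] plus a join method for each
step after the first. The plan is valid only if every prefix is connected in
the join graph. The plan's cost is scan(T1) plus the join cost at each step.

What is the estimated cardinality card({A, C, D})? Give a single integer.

6250

Tables in S: A(50), C(250), D(20)
Edges inside S: D-C(d=4), C-A(d=10)
numerator = 50 * 250 * 20 = 250000
denominator = 4 * 10 = 40
card(S) = 250000 / 40 = 6250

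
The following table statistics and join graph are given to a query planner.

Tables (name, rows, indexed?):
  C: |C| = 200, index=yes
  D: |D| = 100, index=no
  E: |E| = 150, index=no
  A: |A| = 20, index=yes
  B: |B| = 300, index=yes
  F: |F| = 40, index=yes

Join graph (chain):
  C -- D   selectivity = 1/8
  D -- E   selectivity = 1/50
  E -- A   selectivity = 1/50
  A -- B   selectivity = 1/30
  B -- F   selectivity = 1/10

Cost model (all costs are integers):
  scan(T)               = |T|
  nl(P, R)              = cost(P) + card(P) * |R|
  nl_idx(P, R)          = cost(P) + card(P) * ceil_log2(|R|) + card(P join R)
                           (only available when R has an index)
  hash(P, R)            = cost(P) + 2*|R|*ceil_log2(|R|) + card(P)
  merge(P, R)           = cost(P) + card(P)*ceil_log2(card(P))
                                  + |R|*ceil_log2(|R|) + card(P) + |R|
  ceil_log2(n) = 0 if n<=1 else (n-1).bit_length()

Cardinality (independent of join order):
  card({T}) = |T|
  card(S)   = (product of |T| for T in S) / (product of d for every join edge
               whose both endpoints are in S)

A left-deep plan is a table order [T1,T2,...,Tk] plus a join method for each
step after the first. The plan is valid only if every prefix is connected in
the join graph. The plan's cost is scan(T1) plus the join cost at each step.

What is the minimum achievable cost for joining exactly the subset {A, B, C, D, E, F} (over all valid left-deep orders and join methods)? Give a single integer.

13320

Selinger DP over subsets of {A,B,C,D,E,F}:
  {C}: scan cost=200, card=200
  {D}: scan cost=100, card=100
  {E}: scan cost=150, card=150
  {A}: scan cost=20, card=20
  {B}: scan cost=300, card=300
  {F}: scan cost=40, card=40
  {CD}: card=2500; try (D,hash)→1800, (C,merge)→2700, (D,merge)→2800, (C,hash)→3400, (C,nl_idx)→3400, (C,nl)→20100 …(+1); best=1800 via (D,hash)
  {DE}: card=300; try (D,hash)→1700, (E,merge)→2250, (D,merge)→2300, (E,hash)→2600, (E,nl)→15100, (D,nl)→15150; best=1700 via (D,hash)
  {AE}: card=60; try (A,hash)→500, (A,nl_idx)→960, (E,merge)→1490, (A,merge)→1620, (E,hash)→2440, (E,nl)→3020 …(+1); best=500 via (A,hash)
  {AB}: card=200; try (B,nl_idx)→400, (A,hash)→800, (A,nl_idx)→2000, (B,merge)→3140, (A,merge)→3420, (B,hash)→5440 …(+2); best=400 via (B,nl_idx)
  {BF}: card=1200; try (F,hash)→1080, (B,nl_idx)→1600, (F,nl_idx)→3300, (B,merge)→3320, (F,merge)→3580, (B,hash)→5480 …(+2); best=1080 via (F,hash)
  {CDE}: card=7500; try (C,hash)→5200, (C,merge)→6500, (E,hash)→6700, (C,nl_idx)→11600, (E,merge)→35650, (C,nl)→61700 …(+1); best=5200 via (C,hash)
  {ADE}: card=120; try (D,merge)→1720, (D,hash)→1960, (A,hash)→2200, (A,nl_idx)→3320, (A,merge)→4820, (D,nl)→6500 …(+1); best=1720 via (D,merge)
  {ABE}: card=600; try (B,nl_idx)→1640, (E,hash)→3000, (E,merge)→3550, (B,merge)→3920, (B,hash)→5960, (B,nl)→18500 …(+1); best=1640 via (B,nl_idx)
  {ABF}: card=800; try (F,hash)→1080, (F,nl_idx)→2400, (F,merge)→2480, (A,hash)→2480, (A,nl_idx)→7880, (F,nl)→8400 …(+2); best=1080 via (F,hash)
  {ACDE}: card=3000; try (C,merge)→4480, (C,hash)→5040, (C,nl_idx)→5680, (A,hash)→12900, (C,nl)→25720, (A,nl_idx)→45700 …(+2); best=4480 via (C,merge)
  {ABDE}: card=1200; try (D,hash)→3640, (B,nl_idx)→4000, (B,merge)→5680, (B,hash)→7240, (D,merge)→9040, (B,nl)→37720 …(+1); best=3640 via (D,hash)
  {ABEF}: card=2400; try (F,hash)→2720, (E,hash)→4280, (F,nl_idx)→7640, (F,merge)→8520, (E,merge)→11230, (F,nl)→25640 …(+1); best=2720 via (F,hash)
  {ABCDE}: card=30000; try (C,hash)→8040, (B,hash)→12880, (C,merge)→19840, (C,nl_idx)→43240, (B,merge)→46480, (B,nl_idx)→61480 …(+2); best=8040 via (C,hash)
  {ABDEF}: card=4800; try (F,hash)→5320, (D,hash)→6520, (F,nl_idx)→15640, (F,merge)→18320, (D,merge)→34720, (F,nl)→51640 …(+1); best=5320 via (F,hash)
  {ABCDEF}: card=120000; try (C,hash)→13320, (F,hash)→38520, (C,merge)→74320, (C,nl_idx)→163720, (F,nl_idx)→308040, (F,merge)→488320 …(+2); best=13320 via (C,hash)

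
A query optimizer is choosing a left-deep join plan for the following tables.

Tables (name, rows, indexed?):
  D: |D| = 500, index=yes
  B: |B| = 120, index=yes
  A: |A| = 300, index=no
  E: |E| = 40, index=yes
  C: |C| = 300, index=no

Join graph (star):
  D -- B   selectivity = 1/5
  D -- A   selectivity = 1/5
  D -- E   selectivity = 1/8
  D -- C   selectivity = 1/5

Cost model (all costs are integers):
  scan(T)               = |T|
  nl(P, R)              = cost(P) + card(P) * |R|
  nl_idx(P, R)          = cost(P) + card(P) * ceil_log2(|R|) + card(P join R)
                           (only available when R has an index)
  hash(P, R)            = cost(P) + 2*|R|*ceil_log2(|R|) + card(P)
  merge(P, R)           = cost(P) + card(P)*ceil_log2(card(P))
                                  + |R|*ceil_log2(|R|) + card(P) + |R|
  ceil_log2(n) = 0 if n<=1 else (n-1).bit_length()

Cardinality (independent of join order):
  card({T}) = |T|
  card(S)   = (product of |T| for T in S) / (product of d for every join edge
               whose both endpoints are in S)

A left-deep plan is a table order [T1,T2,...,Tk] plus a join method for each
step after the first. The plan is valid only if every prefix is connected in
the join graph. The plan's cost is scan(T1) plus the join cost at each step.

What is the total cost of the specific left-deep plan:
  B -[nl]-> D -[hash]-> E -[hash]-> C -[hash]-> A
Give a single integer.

3743400

step 1: scan B: cost=120, card=120
step 2: join D via nl
    card(P join D) = 120*500/(5) = 12000
    cost = 120 + 120*500 = 60120
step 3: join E via hash
    card(P join E) = 12000*40/(8) = 60000
    cost = 60120 + 2*40*6 + 12000 = 72600
step 4: join C via hash
    card(P join C) = 60000*300/(5) = 3600000
    cost = 72600 + 2*300*9 + 60000 = 138000
step 5: join A via hash
    card(P join A) = 3600000*300/(5) = 216000000
    cost = 138000 + 2*300*9 + 3600000 = 3743400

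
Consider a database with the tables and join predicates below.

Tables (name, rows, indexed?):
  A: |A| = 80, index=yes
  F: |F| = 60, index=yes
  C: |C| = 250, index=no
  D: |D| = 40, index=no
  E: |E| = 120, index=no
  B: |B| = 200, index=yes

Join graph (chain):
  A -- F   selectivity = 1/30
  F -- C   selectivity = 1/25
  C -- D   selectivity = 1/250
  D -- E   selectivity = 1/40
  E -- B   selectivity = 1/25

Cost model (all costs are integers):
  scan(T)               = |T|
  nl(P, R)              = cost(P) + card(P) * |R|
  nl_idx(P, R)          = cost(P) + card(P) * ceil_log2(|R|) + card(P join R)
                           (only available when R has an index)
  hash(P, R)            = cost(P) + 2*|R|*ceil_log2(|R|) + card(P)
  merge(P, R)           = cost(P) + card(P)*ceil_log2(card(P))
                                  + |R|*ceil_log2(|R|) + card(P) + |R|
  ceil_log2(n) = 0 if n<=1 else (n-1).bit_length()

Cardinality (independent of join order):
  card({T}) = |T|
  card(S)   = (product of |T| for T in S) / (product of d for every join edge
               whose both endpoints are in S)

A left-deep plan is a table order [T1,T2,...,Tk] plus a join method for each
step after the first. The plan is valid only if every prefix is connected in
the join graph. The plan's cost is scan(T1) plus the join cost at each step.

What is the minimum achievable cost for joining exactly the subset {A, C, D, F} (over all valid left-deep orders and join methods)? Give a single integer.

Selinger DP over subsets of {A,C,D,F}:
  {A}: scan cost=80, card=80
  {F}: scan cost=60, card=60
  {C}: scan cost=250, card=250
  {D}: scan cost=40, card=40
  {AF}: card=160; try (A,nl_idx)→640, (F,nl_idx)→720, (F,hash)→880, (A,merge)→1120, (F,merge)→1140, (A,hash)→1240 …(+2); best=640 via (A,nl_idx)
  {CF}: card=600; try (F,hash)→1220, (F,nl_idx)→2350, (C,merge)→2730, (F,merge)→2920, (C,hash)→4120, (C,nl)→15060 …(+1); best=1220 via (F,hash)
  {CD}: card=40; try (D,hash)→980, (C,merge)→2570, (D,merge)→2780, (C,hash)→4080, (C,nl)→10040, (D,nl)→10250; best=980 via (D,hash)
  {ACF}: card=1600; try (A,hash)→2940, (C,merge)→4330, (C,hash)→4800, (A,nl_idx)→7020, (A,merge)→8460, (C,nl)→40640 …(+1); best=2940 via (A,hash)
  {CDF}: card=96; try (F,nl_idx)→1316, (F,merge)→1680, (F,hash)→1740, (D,hash)→2300, (F,nl)→3380, (D,merge)→8100 …(+1); best=1316 via (F,nl_idx)
  {ACDF}: card=256; try (A,nl_idx)→2244, (A,hash)→2532, (A,merge)→2724, (D,hash)→5020, (A,nl)→8996, (D,merge)→22420 …(+1); best=2244 via (A,nl_idx)

2244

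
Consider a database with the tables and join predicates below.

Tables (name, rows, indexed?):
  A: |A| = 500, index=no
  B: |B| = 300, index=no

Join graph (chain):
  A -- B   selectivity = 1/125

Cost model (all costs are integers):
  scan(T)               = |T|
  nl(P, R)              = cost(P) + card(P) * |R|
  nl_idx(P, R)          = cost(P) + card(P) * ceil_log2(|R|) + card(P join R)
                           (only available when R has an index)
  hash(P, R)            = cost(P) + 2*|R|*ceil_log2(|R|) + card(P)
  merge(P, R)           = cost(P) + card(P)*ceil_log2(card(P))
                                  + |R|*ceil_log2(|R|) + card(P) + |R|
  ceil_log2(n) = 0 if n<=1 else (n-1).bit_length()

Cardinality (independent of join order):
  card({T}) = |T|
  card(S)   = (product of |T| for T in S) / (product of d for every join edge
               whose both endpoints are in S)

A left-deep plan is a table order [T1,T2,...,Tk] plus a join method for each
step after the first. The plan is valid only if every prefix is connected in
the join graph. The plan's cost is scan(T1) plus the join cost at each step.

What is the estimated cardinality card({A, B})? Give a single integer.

Tables in S: A(500), B(300)
Edges inside S: A-B(d=125)
numerator = 500 * 300 = 150000
denominator = 125 = 125
card(S) = 150000 / 125 = 1200

1200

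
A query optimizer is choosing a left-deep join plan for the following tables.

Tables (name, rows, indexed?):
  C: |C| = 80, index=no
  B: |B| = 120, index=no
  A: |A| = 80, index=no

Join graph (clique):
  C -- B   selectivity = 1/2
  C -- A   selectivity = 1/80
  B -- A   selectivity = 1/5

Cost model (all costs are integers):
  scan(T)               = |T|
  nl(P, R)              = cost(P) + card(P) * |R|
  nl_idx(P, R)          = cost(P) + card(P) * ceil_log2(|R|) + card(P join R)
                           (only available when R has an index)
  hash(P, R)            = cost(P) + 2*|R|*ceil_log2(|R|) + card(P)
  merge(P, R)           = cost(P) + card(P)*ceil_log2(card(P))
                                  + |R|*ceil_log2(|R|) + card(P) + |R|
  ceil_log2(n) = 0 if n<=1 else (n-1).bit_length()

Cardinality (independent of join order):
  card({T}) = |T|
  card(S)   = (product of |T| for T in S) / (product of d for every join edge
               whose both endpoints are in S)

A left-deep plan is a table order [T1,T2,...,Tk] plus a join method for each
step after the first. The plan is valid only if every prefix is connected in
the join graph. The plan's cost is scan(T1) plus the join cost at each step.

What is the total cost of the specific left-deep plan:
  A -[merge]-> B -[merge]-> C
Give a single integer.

25360

step 1: scan A: cost=80, card=80
step 2: join B via merge
    card(P join B) = 80*120/(5) = 1920
    cost = 80 + 80*7 + 120*7 + 80 + 120 = 1680
step 3: join C via merge
    card(P join C) = 1920*80/(2*80) = 960
    cost = 1680 + 1920*11 + 80*7 + 1920 + 80 = 25360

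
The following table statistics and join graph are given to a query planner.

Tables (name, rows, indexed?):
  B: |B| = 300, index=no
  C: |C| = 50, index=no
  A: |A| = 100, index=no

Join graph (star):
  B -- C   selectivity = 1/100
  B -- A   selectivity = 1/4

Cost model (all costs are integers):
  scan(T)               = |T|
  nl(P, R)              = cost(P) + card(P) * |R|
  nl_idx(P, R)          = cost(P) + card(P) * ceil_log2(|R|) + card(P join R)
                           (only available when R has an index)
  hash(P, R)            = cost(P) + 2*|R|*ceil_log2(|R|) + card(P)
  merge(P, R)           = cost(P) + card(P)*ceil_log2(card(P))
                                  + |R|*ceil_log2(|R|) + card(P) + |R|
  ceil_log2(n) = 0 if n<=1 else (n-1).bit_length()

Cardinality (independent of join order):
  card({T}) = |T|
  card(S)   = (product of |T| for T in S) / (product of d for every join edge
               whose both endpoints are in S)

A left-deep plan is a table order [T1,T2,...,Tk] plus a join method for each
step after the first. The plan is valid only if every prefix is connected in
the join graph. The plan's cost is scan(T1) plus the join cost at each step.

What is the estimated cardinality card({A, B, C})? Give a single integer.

Tables in S: A(100), B(300), C(50)
Edges inside S: B-C(d=100), B-A(d=4)
numerator = 100 * 300 * 50 = 1500000
denominator = 100 * 4 = 400
card(S) = 1500000 / 400 = 3750

3750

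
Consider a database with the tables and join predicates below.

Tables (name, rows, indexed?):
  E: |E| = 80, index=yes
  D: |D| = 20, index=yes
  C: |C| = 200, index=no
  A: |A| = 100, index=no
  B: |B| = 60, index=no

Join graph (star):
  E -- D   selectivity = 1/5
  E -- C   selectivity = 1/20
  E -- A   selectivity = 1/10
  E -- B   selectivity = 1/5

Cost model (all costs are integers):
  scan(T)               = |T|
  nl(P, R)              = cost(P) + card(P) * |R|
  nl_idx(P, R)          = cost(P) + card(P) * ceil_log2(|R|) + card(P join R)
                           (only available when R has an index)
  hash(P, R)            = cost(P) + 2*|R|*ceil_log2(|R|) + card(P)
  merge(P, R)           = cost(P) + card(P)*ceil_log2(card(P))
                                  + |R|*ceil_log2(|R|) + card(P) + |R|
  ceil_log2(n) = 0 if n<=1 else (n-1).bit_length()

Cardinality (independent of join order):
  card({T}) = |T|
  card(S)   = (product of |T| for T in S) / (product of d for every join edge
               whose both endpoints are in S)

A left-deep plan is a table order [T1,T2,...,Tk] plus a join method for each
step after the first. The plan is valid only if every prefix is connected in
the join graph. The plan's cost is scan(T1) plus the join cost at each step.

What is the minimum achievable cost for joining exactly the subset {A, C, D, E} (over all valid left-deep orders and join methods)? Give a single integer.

7120

Selinger DP over subsets of {A,C,D,E}:
  {E}: scan cost=80, card=80
  {D}: scan cost=20, card=20
  {C}: scan cost=200, card=200
  {A}: scan cost=100, card=100
  {DE}: card=320; try (D,hash)→360, (E,nl_idx)→480, (E,merge)→780, (D,nl_idx)→800, (D,merge)→840, (E,hash)→1160 …(+2); best=360 via (D,hash)
  {CE}: card=800; try (E,hash)→1520, (E,nl_idx)→2400, (C,merge)→2520, (E,merge)→2640, (C,hash)→3360, (C,nl)→16080 …(+1); best=1520 via (E,hash)
  {AE}: card=800; try (E,hash)→1320, (A,merge)→1520, (E,merge)→1540, (A,hash)→1560, (E,nl_idx)→1600, (A,nl)→8080 …(+1); best=1320 via (E,hash)
  {CDE}: card=3200; try (D,hash)→2520, (C,hash)→3880, (C,merge)→5360, (D,nl_idx)→8720, (D,merge)→10440, (D,nl)→17520 …(+1); best=2520 via (D,hash)
  {ADE}: card=3200; try (A,hash)→2080, (D,hash)→2320, (A,merge)→4360, (D,nl_idx)→8520, (D,merge)→10240, (D,nl)→17320 …(+1); best=2080 via (A,hash)
  {ACE}: card=8000; try (A,hash)→3720, (C,hash)→5320, (A,merge)→11120, (C,merge)→11920, (A,nl)→81520, (C,nl)→161320; best=3720 via (A,hash)
  {ACDE}: card=32000; try (A,hash)→7120, (C,hash)→8480, (D,hash)→11920, (A,merge)→44920, (C,merge)→45480, (D,nl_idx)→75720 …(+4); best=7120 via (A,hash)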